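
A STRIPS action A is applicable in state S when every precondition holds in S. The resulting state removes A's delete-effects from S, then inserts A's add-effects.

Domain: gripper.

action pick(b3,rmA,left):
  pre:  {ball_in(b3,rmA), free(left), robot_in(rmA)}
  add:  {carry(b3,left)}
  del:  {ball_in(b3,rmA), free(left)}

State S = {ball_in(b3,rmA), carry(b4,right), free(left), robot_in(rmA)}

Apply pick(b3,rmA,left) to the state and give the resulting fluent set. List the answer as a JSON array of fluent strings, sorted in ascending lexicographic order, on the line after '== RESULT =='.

Compute (S \ del) ∪ add:
  pre ⊆ S: {ball_in(b3,rmA), free(left), robot_in(rmA)} ⊆ S  — applicable
  S \ del = {carry(b4,right), robot_in(rmA)}
  ∪ add   = {carry(b3,left), carry(b4,right), robot_in(rmA)}

== RESULT ==
["carry(b3,left)", "carry(b4,right)", "robot_in(rmA)"]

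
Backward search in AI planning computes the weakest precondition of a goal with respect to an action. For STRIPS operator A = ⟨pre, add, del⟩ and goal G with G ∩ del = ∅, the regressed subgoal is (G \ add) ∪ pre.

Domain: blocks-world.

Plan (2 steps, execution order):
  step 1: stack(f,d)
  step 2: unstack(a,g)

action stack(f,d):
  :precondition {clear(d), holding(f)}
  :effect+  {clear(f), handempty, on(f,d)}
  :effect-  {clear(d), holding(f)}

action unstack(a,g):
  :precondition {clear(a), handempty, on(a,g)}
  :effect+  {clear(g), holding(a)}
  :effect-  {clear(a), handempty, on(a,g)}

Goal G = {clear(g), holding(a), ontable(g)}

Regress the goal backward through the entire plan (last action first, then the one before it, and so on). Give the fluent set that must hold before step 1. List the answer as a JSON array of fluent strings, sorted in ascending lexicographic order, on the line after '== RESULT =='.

Regress step by step:
  through step 2 (unstack(a,g)): drop {clear(g), holding(a)}, keep {ontable(g)}, require {clear(a), handempty, on(a,g)}
    → {clear(a), handempty, on(a,g), ontable(g)}
  through step 1 (stack(f,d)): drop {handempty}, keep {clear(a), on(a,g), ontable(g)}, require {clear(d), holding(f)}
    → {clear(a), clear(d), holding(f), on(a,g), ontable(g)}

== RESULT ==
["clear(a)", "clear(d)", "holding(f)", "on(a,g)", "ontable(g)"]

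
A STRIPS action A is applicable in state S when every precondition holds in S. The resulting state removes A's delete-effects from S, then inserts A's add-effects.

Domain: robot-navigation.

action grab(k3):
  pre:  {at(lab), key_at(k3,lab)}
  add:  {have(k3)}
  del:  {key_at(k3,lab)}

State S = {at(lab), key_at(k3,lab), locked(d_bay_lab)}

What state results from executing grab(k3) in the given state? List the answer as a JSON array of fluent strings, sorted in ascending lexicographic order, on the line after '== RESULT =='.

Compute (S \ del) ∪ add:
  pre ⊆ S: {at(lab), key_at(k3,lab)} ⊆ S  — applicable
  S \ del = {at(lab), locked(d_bay_lab)}
  ∪ add   = {at(lab), have(k3), locked(d_bay_lab)}

== RESULT ==
["at(lab)", "have(k3)", "locked(d_bay_lab)"]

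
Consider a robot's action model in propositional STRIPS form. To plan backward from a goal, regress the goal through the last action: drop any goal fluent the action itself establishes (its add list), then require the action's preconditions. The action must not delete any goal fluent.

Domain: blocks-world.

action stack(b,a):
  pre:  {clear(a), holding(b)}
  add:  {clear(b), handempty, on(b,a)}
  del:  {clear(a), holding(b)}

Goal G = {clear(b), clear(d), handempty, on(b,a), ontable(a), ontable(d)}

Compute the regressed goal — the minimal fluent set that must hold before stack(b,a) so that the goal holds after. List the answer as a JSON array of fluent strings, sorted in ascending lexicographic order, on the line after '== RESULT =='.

Compute (G \ add) ∪ pre:
  G ∩ del = {}  (empty — regression defined)
  G \ add = {clear(b), clear(d), handempty, on(b,a), ontable(a), ontable(d)} \ {clear(b), handempty, on(b,a)} = {clear(d), ontable(a), ontable(d)}
  ∪ pre   = {clear(d), ontable(a), ontable(d)} ∪ {clear(a), holding(b)}
          = {clear(a), clear(d), holding(b), ontable(a), ontable(d)}

== RESULT ==
["clear(a)", "clear(d)", "holding(b)", "ontable(a)", "ontable(d)"]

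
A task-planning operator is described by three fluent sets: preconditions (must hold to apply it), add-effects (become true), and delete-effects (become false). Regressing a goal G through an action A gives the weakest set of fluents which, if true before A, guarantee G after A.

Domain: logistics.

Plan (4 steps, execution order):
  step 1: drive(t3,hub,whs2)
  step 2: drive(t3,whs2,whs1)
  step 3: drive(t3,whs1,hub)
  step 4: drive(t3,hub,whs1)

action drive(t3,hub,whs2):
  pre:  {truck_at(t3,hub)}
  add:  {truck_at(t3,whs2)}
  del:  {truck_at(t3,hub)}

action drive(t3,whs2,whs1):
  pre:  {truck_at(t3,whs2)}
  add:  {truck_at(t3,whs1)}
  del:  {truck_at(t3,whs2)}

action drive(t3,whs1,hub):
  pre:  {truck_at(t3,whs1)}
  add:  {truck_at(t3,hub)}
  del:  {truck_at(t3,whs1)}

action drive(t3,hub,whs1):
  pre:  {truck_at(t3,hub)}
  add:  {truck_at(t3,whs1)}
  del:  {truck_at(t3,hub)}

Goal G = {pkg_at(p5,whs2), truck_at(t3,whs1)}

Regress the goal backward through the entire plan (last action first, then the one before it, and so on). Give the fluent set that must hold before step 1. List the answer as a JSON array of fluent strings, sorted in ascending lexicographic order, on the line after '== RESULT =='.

Work backward from the goal:
  through step 4 (drive(t3,hub,whs1)): drop {truck_at(t3,whs1)}, keep {pkg_at(p5,whs2)}, require {truck_at(t3,hub)}
    → {pkg_at(p5,whs2), truck_at(t3,hub)}
  through step 3 (drive(t3,whs1,hub)): drop {truck_at(t3,hub)}, keep {pkg_at(p5,whs2)}, require {truck_at(t3,whs1)}
    → {pkg_at(p5,whs2), truck_at(t3,whs1)}
  through step 2 (drive(t3,whs2,whs1)): drop {truck_at(t3,whs1)}, keep {pkg_at(p5,whs2)}, require {truck_at(t3,whs2)}
    → {pkg_at(p5,whs2), truck_at(t3,whs2)}
  through step 1 (drive(t3,hub,whs2)): drop {truck_at(t3,whs2)}, keep {pkg_at(p5,whs2)}, require {truck_at(t3,hub)}
    → {pkg_at(p5,whs2), truck_at(t3,hub)}

== RESULT ==
["pkg_at(p5,whs2)", "truck_at(t3,hub)"]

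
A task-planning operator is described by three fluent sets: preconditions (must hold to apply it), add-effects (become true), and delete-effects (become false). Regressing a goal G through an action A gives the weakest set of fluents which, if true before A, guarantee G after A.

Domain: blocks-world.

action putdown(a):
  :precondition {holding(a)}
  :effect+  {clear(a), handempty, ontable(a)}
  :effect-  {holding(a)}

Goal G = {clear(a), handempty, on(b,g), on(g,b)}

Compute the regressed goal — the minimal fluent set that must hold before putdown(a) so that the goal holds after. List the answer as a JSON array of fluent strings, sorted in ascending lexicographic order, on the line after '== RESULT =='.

Compute (G \ add) ∪ pre:
  G ∩ del = {}  (empty — regression defined)
  G \ add = {clear(a), handempty, on(b,g), on(g,b)} \ {clear(a), handempty, ontable(a)} = {on(b,g), on(g,b)}
  ∪ pre   = {on(b,g), on(g,b)} ∪ {holding(a)}
          = {holding(a), on(b,g), on(g,b)}

== RESULT ==
["holding(a)", "on(b,g)", "on(g,b)"]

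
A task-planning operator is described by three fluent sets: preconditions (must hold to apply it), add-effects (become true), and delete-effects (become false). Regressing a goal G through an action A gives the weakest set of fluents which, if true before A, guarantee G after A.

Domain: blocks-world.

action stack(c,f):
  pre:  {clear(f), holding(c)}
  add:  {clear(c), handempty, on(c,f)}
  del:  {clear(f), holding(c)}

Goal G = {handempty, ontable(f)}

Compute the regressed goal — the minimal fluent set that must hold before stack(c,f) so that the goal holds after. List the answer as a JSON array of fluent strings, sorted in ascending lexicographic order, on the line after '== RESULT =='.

Compute (G \ add) ∪ pre:
  G ∩ del = {}  (empty — regression defined)
  G \ add = {handempty, ontable(f)} \ {clear(c), handempty, on(c,f)} = {ontable(f)}
  ∪ pre   = {ontable(f)} ∪ {clear(f), holding(c)}
          = {clear(f), holding(c), ontable(f)}

== RESULT ==
["clear(f)", "holding(c)", "ontable(f)"]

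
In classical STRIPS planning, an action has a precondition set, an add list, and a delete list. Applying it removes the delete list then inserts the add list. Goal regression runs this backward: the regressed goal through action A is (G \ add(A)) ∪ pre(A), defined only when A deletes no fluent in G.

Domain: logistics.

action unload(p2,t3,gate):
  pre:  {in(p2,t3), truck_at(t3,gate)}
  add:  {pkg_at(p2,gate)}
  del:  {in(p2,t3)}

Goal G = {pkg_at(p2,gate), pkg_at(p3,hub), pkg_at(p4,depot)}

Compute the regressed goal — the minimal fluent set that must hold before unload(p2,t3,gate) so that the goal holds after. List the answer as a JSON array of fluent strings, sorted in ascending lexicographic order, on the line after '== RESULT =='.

Compute (G \ add) ∪ pre:
  G ∩ del = {}  (empty — regression defined)
  G \ add = {pkg_at(p2,gate), pkg_at(p3,hub), pkg_at(p4,depot)} \ {pkg_at(p2,gate)} = {pkg_at(p3,hub), pkg_at(p4,depot)}
  ∪ pre   = {pkg_at(p3,hub), pkg_at(p4,depot)} ∪ {in(p2,t3), truck_at(t3,gate)}
          = {in(p2,t3), pkg_at(p3,hub), pkg_at(p4,depot), truck_at(t3,gate)}

== RESULT ==
["in(p2,t3)", "pkg_at(p3,hub)", "pkg_at(p4,depot)", "truck_at(t3,gate)"]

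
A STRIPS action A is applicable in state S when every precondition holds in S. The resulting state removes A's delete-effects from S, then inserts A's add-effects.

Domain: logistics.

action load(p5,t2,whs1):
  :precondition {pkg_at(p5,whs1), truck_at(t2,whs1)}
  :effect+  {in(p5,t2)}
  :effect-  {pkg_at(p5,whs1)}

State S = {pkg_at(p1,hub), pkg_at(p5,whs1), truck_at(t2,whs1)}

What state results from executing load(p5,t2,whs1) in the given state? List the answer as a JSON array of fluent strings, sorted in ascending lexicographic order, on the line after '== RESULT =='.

Progress:
  pre ⊆ S: {pkg_at(p5,whs1), truck_at(t2,whs1)} ⊆ S  — applicable
  S \ del = {pkg_at(p1,hub), truck_at(t2,whs1)}
  ∪ add   = {in(p5,t2), pkg_at(p1,hub), truck_at(t2,whs1)}

== RESULT ==
["in(p5,t2)", "pkg_at(p1,hub)", "truck_at(t2,whs1)"]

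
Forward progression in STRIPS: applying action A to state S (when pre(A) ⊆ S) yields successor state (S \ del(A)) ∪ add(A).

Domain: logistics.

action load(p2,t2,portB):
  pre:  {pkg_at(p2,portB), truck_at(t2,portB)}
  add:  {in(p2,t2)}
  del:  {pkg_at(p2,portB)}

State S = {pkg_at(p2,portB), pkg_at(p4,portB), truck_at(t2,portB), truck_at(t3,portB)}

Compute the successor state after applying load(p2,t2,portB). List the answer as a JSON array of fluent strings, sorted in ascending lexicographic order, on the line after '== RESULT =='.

Compute (S \ del) ∪ add:
  pre ⊆ S: {pkg_at(p2,portB), truck_at(t2,portB)} ⊆ S  — applicable
  S \ del = {pkg_at(p4,portB), truck_at(t2,portB), truck_at(t3,portB)}
  ∪ add   = {in(p2,t2), pkg_at(p4,portB), truck_at(t2,portB), truck_at(t3,portB)}

== RESULT ==
["in(p2,t2)", "pkg_at(p4,portB)", "truck_at(t2,portB)", "truck_at(t3,portB)"]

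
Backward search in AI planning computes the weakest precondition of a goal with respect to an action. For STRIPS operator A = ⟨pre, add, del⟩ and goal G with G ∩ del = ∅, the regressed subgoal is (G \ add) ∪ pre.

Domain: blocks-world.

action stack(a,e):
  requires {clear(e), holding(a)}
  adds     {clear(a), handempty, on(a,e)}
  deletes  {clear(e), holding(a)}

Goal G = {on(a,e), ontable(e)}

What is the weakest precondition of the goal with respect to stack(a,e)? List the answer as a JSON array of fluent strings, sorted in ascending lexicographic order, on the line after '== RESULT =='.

Regress:
  G ∩ del = {}  (empty — regression defined)
  G \ add = {on(a,e), ontable(e)} \ {clear(a), handempty, on(a,e)} = {ontable(e)}
  ∪ pre   = {ontable(e)} ∪ {clear(e), holding(a)}
          = {clear(e), holding(a), ontable(e)}

== RESULT ==
["clear(e)", "holding(a)", "ontable(e)"]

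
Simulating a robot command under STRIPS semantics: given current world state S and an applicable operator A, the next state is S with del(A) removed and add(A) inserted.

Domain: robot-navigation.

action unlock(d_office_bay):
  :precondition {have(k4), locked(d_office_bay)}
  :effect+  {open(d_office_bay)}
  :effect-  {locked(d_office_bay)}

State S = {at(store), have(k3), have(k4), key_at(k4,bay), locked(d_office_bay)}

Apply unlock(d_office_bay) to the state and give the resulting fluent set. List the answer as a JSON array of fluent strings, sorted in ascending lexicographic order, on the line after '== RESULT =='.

Progress:
  pre ⊆ S: {have(k4), locked(d_office_bay)} ⊆ S  — applicable
  S \ del = {at(store), have(k3), have(k4), key_at(k4,bay)}
  ∪ add   = {at(store), have(k3), have(k4), key_at(k4,bay), open(d_office_bay)}

== RESULT ==
["at(store)", "have(k3)", "have(k4)", "key_at(k4,bay)", "open(d_office_bay)"]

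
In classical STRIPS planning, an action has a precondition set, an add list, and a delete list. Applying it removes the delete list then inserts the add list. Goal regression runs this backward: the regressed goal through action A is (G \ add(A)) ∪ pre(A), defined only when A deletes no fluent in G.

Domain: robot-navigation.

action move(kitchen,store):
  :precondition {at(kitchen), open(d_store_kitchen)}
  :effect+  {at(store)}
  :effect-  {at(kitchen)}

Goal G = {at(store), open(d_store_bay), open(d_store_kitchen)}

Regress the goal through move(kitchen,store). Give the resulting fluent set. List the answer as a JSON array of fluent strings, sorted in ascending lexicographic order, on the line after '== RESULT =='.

Compute (G \ add) ∪ pre:
  G ∩ del = {}  (empty — regression defined)
  G \ add = {at(store), open(d_store_bay), open(d_store_kitchen)} \ {at(store)} = {open(d_store_bay), open(d_store_kitchen)}
  ∪ pre   = {open(d_store_bay), open(d_store_kitchen)} ∪ {at(kitchen), open(d_store_kitchen)}
          = {at(kitchen), open(d_store_bay), open(d_store_kitchen)}

== RESULT ==
["at(kitchen)", "open(d_store_bay)", "open(d_store_kitchen)"]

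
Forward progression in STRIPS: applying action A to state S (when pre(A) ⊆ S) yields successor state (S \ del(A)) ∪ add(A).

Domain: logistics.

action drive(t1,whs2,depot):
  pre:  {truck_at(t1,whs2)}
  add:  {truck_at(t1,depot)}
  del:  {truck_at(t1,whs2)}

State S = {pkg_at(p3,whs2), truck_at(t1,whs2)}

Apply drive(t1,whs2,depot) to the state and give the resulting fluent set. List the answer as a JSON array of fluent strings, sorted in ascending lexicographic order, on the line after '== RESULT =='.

Progress:
  pre ⊆ S: {truck_at(t1,whs2)} ⊆ S  — applicable
  S \ del = {pkg_at(p3,whs2)}
  ∪ add   = {pkg_at(p3,whs2), truck_at(t1,depot)}

== RESULT ==
["pkg_at(p3,whs2)", "truck_at(t1,depot)"]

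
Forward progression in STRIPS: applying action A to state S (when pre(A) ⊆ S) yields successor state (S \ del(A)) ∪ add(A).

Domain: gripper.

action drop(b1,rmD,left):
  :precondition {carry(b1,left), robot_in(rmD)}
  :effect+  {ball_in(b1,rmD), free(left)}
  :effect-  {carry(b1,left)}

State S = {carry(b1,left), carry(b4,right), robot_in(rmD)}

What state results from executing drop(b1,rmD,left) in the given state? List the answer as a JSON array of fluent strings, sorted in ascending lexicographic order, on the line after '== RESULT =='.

Progress:
  pre ⊆ S: {carry(b1,left), robot_in(rmD)} ⊆ S  — applicable
  S \ del = {carry(b4,right), robot_in(rmD)}
  ∪ add   = {ball_in(b1,rmD), carry(b4,right), free(left), robot_in(rmD)}

== RESULT ==
["ball_in(b1,rmD)", "carry(b4,right)", "free(left)", "robot_in(rmD)"]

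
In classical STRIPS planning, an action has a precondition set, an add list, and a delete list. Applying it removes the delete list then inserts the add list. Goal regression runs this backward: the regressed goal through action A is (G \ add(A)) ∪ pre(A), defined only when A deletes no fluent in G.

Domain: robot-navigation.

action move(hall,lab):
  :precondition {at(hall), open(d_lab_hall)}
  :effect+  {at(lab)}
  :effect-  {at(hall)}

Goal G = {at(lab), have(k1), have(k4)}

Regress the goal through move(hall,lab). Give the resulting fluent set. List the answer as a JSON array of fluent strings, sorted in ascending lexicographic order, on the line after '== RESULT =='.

Compute (G \ add) ∪ pre:
  G ∩ del = {}  (empty — regression defined)
  G \ add = {at(lab), have(k1), have(k4)} \ {at(lab)} = {have(k1), have(k4)}
  ∪ pre   = {have(k1), have(k4)} ∪ {at(hall), open(d_lab_hall)}
          = {at(hall), have(k1), have(k4), open(d_lab_hall)}

== RESULT ==
["at(hall)", "have(k1)", "have(k4)", "open(d_lab_hall)"]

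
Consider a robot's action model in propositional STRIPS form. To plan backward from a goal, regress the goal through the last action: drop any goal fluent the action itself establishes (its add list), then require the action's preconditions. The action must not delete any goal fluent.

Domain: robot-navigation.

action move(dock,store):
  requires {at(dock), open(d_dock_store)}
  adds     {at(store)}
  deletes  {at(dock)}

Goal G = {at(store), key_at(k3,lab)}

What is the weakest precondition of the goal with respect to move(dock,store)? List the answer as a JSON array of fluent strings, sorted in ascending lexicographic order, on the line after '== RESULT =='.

Compute (G \ add) ∪ pre:
  G ∩ del = {}  (empty — regression defined)
  G \ add = {at(store), key_at(k3,lab)} \ {at(store)} = {key_at(k3,lab)}
  ∪ pre   = {key_at(k3,lab)} ∪ {at(dock), open(d_dock_store)}
          = {at(dock), key_at(k3,lab), open(d_dock_store)}

== RESULT ==
["at(dock)", "key_at(k3,lab)", "open(d_dock_store)"]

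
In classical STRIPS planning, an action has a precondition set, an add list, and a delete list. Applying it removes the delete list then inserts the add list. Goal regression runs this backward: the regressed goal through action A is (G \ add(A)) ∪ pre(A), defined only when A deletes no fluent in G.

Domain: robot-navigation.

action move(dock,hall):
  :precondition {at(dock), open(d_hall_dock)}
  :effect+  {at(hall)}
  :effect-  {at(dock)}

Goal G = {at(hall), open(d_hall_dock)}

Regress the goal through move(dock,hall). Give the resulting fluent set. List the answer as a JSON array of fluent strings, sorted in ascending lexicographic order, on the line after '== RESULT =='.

Compute (G \ add) ∪ pre:
  G ∩ del = {}  (empty — regression defined)
  G \ add = {at(hall), open(d_hall_dock)} \ {at(hall)} = {open(d_hall_dock)}
  ∪ pre   = {open(d_hall_dock)} ∪ {at(dock), open(d_hall_dock)}
          = {at(dock), open(d_hall_dock)}

== RESULT ==
["at(dock)", "open(d_hall_dock)"]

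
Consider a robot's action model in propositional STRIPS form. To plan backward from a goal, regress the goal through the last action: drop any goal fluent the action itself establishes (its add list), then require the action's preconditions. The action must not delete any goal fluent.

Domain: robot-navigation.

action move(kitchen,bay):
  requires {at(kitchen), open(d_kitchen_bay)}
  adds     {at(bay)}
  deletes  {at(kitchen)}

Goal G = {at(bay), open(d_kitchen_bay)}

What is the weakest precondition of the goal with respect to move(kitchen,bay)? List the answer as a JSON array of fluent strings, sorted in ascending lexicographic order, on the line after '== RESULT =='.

Regress:
  G ∩ del = {}  (empty — regression defined)
  G \ add = {at(bay), open(d_kitchen_bay)} \ {at(bay)} = {open(d_kitchen_bay)}
  ∪ pre   = {open(d_kitchen_bay)} ∪ {at(kitchen), open(d_kitchen_bay)}
          = {at(kitchen), open(d_kitchen_bay)}

== RESULT ==
["at(kitchen)", "open(d_kitchen_bay)"]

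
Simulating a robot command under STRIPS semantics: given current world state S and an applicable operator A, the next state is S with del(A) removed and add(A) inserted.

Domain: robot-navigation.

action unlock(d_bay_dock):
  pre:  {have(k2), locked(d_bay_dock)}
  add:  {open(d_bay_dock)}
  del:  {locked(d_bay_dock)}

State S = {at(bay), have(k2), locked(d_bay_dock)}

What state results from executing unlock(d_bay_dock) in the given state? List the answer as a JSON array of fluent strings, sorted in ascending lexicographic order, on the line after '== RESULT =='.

Compute (S \ del) ∪ add:
  pre ⊆ S: {have(k2), locked(d_bay_dock)} ⊆ S  — applicable
  S \ del = {at(bay), have(k2)}
  ∪ add   = {at(bay), have(k2), open(d_bay_dock)}

== RESULT ==
["at(bay)", "have(k2)", "open(d_bay_dock)"]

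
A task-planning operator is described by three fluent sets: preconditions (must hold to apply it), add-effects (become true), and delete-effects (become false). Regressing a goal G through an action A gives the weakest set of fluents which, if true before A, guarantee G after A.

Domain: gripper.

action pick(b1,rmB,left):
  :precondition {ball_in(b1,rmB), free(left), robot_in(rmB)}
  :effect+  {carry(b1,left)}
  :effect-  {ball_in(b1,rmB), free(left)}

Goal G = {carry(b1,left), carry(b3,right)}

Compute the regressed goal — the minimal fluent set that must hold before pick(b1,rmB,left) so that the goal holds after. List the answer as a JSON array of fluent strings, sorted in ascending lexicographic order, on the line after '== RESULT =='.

Compute (G \ add) ∪ pre:
  G ∩ del = {}  (empty — regression defined)
  G \ add = {carry(b1,left), carry(b3,right)} \ {carry(b1,left)} = {carry(b3,right)}
  ∪ pre   = {carry(b3,right)} ∪ {ball_in(b1,rmB), free(left), robot_in(rmB)}
          = {ball_in(b1,rmB), carry(b3,right), free(left), robot_in(rmB)}

== RESULT ==
["ball_in(b1,rmB)", "carry(b3,right)", "free(left)", "robot_in(rmB)"]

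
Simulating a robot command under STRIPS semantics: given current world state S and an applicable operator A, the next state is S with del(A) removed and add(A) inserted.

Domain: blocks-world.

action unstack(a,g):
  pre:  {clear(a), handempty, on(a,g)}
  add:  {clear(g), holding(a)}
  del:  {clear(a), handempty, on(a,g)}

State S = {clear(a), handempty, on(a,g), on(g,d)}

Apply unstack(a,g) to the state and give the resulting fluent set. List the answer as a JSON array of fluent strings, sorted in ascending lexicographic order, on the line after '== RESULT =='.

Progress:
  pre ⊆ S: {clear(a), handempty, on(a,g)} ⊆ S  — applicable
  S \ del = {on(g,d)}
  ∪ add   = {clear(g), holding(a), on(g,d)}

== RESULT ==
["clear(g)", "holding(a)", "on(g,d)"]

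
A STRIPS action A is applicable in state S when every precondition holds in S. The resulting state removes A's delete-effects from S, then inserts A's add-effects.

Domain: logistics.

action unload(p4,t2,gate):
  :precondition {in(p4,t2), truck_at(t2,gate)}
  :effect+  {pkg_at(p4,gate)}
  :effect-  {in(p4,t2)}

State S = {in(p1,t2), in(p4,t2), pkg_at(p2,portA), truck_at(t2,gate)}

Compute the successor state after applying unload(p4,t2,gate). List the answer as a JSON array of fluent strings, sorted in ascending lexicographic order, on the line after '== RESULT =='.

Progress:
  pre ⊆ S: {in(p4,t2), truck_at(t2,gate)} ⊆ S  — applicable
  S \ del = {in(p1,t2), pkg_at(p2,portA), truck_at(t2,gate)}
  ∪ add   = {in(p1,t2), pkg_at(p2,portA), pkg_at(p4,gate), truck_at(t2,gate)}

== RESULT ==
["in(p1,t2)", "pkg_at(p2,portA)", "pkg_at(p4,gate)", "truck_at(t2,gate)"]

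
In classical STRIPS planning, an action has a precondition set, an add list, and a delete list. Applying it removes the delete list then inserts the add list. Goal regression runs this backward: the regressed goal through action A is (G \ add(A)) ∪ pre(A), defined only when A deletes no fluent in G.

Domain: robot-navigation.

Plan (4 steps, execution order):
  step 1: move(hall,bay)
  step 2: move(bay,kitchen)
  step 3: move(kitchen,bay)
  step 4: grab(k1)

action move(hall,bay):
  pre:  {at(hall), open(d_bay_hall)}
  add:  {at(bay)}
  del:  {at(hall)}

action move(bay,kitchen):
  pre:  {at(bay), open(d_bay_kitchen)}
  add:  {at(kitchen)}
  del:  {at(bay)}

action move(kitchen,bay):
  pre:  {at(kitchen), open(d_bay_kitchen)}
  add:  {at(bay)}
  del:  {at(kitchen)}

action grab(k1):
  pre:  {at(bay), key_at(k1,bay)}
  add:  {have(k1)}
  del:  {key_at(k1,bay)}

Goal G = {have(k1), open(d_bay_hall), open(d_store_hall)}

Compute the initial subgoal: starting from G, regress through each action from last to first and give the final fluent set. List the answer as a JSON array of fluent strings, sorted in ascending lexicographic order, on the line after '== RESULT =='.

Work backward from the goal:
  through step 4 (grab(k1)): drop {have(k1)}, keep {open(d_bay_hall), open(d_store_hall)}, require {at(bay), key_at(k1,bay)}
    → {at(bay), key_at(k1,bay), open(d_bay_hall), open(d_store_hall)}
  through step 3 (move(kitchen,bay)): drop {at(bay)}, keep {key_at(k1,bay), open(d_bay_hall), open(d_store_hall)}, require {at(kitchen), open(d_bay_kitchen)}
    → {at(kitchen), key_at(k1,bay), open(d_bay_hall), open(d_bay_kitchen), open(d_store_hall)}
  through step 2 (move(bay,kitchen)): drop {at(kitchen)}, keep {key_at(k1,bay), open(d_bay_hall), open(d_bay_kitchen), open(d_store_hall)}, require {at(bay), open(d_bay_kitchen)}
    → {at(bay), key_at(k1,bay), open(d_bay_hall), open(d_bay_kitchen), open(d_store_hall)}
  through step 1 (move(hall,bay)): drop {at(bay)}, keep {key_at(k1,bay), open(d_bay_hall), open(d_bay_kitchen), open(d_store_hall)}, require {at(hall), open(d_bay_hall)}
    → {at(hall), key_at(k1,bay), open(d_bay_hall), open(d_bay_kitchen), open(d_store_hall)}

== RESULT ==
["at(hall)", "key_at(k1,bay)", "open(d_bay_hall)", "open(d_bay_kitchen)", "open(d_store_hall)"]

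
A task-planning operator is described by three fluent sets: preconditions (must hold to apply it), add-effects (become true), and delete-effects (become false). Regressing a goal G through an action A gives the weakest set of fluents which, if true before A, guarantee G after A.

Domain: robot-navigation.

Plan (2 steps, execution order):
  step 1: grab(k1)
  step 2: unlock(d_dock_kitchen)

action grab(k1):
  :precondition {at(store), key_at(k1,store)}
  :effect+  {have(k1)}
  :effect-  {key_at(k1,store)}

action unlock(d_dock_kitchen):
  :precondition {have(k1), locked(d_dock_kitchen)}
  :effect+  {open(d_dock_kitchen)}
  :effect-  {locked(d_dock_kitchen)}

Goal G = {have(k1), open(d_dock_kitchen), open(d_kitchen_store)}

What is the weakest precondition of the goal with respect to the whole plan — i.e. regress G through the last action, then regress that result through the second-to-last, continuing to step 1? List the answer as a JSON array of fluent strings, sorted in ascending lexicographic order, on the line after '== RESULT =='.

Regress step by step:
  through step 2 (unlock(d_dock_kitchen)): drop {open(d_dock_kitchen)}, keep {have(k1), open(d_kitchen_store)}, require {have(k1), locked(d_dock_kitchen)}
    → {have(k1), locked(d_dock_kitchen), open(d_kitchen_store)}
  through step 1 (grab(k1)): drop {have(k1)}, keep {locked(d_dock_kitchen), open(d_kitchen_store)}, require {at(store), key_at(k1,store)}
    → {at(store), key_at(k1,store), locked(d_dock_kitchen), open(d_kitchen_store)}

== RESULT ==
["at(store)", "key_at(k1,store)", "locked(d_dock_kitchen)", "open(d_kitchen_store)"]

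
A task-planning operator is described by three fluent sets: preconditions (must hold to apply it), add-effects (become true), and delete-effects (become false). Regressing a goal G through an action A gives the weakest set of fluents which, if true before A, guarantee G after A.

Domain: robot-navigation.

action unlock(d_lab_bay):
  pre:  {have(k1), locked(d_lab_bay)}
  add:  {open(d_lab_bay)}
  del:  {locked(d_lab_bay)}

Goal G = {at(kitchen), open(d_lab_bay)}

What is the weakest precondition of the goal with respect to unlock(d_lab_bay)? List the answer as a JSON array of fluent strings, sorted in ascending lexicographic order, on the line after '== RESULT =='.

Regress:
  G ∩ del = {}  (empty — regression defined)
  G \ add = {at(kitchen), open(d_lab_bay)} \ {open(d_lab_bay)} = {at(kitchen)}
  ∪ pre   = {at(kitchen)} ∪ {have(k1), locked(d_lab_bay)}
          = {at(kitchen), have(k1), locked(d_lab_bay)}

== RESULT ==
["at(kitchen)", "have(k1)", "locked(d_lab_bay)"]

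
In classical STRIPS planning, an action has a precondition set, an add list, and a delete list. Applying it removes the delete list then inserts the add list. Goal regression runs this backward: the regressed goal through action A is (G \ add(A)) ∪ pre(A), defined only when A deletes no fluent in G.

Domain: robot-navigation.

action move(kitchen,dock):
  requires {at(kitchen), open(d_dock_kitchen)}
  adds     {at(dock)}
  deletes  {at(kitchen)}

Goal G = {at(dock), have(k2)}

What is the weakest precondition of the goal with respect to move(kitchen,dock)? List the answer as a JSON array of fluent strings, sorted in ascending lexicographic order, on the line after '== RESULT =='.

Regress:
  G ∩ del = {}  (empty — regression defined)
  G \ add = {at(dock), have(k2)} \ {at(dock)} = {have(k2)}
  ∪ pre   = {have(k2)} ∪ {at(kitchen), open(d_dock_kitchen)}
          = {at(kitchen), have(k2), open(d_dock_kitchen)}

== RESULT ==
["at(kitchen)", "have(k2)", "open(d_dock_kitchen)"]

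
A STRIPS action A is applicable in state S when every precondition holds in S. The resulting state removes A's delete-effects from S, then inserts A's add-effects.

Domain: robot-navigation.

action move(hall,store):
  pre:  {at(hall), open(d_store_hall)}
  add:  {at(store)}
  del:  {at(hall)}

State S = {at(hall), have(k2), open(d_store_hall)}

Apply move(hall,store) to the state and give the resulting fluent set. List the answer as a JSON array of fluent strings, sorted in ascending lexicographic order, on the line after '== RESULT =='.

Compute (S \ del) ∪ add:
  pre ⊆ S: {at(hall), open(d_store_hall)} ⊆ S  — applicable
  S \ del = {have(k2), open(d_store_hall)}
  ∪ add   = {at(store), have(k2), open(d_store_hall)}

== RESULT ==
["at(store)", "have(k2)", "open(d_store_hall)"]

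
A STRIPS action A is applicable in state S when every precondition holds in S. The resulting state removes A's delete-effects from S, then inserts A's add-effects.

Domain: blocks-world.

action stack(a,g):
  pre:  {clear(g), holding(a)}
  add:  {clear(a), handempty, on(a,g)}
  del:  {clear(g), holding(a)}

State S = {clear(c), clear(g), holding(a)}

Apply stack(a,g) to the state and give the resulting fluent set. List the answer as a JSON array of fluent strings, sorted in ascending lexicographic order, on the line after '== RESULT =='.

Progress:
  pre ⊆ S: {clear(g), holding(a)} ⊆ S  — applicable
  S \ del = {clear(c)}
  ∪ add   = {clear(a), clear(c), handempty, on(a,g)}

== RESULT ==
["clear(a)", "clear(c)", "handempty", "on(a,g)"]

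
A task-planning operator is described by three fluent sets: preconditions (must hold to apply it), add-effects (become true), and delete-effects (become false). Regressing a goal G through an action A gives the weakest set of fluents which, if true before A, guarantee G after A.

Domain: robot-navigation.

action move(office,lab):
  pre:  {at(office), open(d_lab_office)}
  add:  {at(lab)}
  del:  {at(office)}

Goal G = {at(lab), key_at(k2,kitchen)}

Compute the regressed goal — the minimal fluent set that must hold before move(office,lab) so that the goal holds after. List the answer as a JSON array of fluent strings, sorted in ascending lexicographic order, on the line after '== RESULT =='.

Regress:
  G ∩ del = {}  (empty — regression defined)
  G \ add = {at(lab), key_at(k2,kitchen)} \ {at(lab)} = {key_at(k2,kitchen)}
  ∪ pre   = {key_at(k2,kitchen)} ∪ {at(office), open(d_lab_office)}
          = {at(office), key_at(k2,kitchen), open(d_lab_office)}

== RESULT ==
["at(office)", "key_at(k2,kitchen)", "open(d_lab_office)"]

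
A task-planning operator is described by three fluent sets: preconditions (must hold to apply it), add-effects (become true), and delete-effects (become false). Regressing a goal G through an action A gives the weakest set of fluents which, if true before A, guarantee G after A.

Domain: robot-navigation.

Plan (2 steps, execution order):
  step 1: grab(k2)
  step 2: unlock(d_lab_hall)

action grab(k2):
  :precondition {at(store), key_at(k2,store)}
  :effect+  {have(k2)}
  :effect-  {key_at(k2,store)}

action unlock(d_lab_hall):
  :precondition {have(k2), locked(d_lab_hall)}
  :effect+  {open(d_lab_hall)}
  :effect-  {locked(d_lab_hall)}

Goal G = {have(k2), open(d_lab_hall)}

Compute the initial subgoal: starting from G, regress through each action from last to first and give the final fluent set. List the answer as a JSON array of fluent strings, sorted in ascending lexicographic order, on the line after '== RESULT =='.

Regress step by step:
  through step 2 (unlock(d_lab_hall)): drop {open(d_lab_hall)}, keep {have(k2)}, require {have(k2), locked(d_lab_hall)}
    → {have(k2), locked(d_lab_hall)}
  through step 1 (grab(k2)): drop {have(k2)}, keep {locked(d_lab_hall)}, require {at(store), key_at(k2,store)}
    → {at(store), key_at(k2,store), locked(d_lab_hall)}

== RESULT ==
["at(store)", "key_at(k2,store)", "locked(d_lab_hall)"]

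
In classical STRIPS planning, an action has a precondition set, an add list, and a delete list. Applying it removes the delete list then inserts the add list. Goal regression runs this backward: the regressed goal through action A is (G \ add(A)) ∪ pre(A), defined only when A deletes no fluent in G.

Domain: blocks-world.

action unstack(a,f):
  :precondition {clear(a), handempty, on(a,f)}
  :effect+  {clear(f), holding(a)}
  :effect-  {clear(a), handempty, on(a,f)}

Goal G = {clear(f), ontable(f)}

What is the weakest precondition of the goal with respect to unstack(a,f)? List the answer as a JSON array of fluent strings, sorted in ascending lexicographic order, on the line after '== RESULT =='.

Compute (G \ add) ∪ pre:
  G ∩ del = {}  (empty — regression defined)
  G \ add = {clear(f), ontable(f)} \ {clear(f), holding(a)} = {ontable(f)}
  ∪ pre   = {ontable(f)} ∪ {clear(a), handempty, on(a,f)}
          = {clear(a), handempty, on(a,f), ontable(f)}

== RESULT ==
["clear(a)", "handempty", "on(a,f)", "ontable(f)"]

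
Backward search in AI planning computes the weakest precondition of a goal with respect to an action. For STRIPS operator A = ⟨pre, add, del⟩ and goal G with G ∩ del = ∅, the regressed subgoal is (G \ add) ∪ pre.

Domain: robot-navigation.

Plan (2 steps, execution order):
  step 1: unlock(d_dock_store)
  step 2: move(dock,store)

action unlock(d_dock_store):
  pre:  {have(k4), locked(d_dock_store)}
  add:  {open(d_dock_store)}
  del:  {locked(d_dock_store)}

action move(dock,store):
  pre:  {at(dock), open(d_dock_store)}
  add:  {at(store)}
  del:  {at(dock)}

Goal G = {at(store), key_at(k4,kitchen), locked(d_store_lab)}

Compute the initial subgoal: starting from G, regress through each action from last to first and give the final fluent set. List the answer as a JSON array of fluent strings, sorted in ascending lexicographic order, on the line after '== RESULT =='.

Work backward from the goal:
  through step 2 (move(dock,store)): drop {at(store)}, keep {key_at(k4,kitchen), locked(d_store_lab)}, require {at(dock), open(d_dock_store)}
    → {at(dock), key_at(k4,kitchen), locked(d_store_lab), open(d_dock_store)}
  through step 1 (unlock(d_dock_store)): drop {open(d_dock_store)}, keep {at(dock), key_at(k4,kitchen), locked(d_store_lab)}, require {have(k4), locked(d_dock_store)}
    → {at(dock), have(k4), key_at(k4,kitchen), locked(d_dock_store), locked(d_store_lab)}

== RESULT ==
["at(dock)", "have(k4)", "key_at(k4,kitchen)", "locked(d_dock_store)", "locked(d_store_lab)"]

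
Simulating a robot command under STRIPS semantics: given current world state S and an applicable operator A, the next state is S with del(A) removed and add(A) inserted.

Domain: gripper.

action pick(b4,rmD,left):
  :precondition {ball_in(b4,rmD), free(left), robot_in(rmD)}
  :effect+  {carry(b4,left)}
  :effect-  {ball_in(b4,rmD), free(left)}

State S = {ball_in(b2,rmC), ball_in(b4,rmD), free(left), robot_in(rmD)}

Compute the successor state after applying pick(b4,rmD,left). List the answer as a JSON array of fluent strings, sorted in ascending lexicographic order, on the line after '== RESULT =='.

Compute (S \ del) ∪ add:
  pre ⊆ S: {ball_in(b4,rmD), free(left), robot_in(rmD)} ⊆ S  — applicable
  S \ del = {ball_in(b2,rmC), robot_in(rmD)}
  ∪ add   = {ball_in(b2,rmC), carry(b4,left), robot_in(rmD)}

== RESULT ==
["ball_in(b2,rmC)", "carry(b4,left)", "robot_in(rmD)"]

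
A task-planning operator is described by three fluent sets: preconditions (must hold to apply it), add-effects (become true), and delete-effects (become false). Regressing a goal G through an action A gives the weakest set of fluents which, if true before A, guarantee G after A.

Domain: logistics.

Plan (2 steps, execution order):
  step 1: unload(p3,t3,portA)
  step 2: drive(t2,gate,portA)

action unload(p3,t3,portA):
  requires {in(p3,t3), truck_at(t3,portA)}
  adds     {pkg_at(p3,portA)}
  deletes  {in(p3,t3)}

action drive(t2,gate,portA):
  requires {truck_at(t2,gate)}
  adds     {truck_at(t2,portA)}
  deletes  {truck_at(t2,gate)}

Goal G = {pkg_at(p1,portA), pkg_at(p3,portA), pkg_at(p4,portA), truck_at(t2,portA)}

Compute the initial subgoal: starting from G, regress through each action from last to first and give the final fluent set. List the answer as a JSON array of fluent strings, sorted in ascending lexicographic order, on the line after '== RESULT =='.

Regress step by step:
  through step 2 (drive(t2,gate,portA)): drop {truck_at(t2,portA)}, keep {pkg_at(p1,portA), pkg_at(p3,portA), pkg_at(p4,portA)}, require {truck_at(t2,gate)}
    → {pkg_at(p1,portA), pkg_at(p3,portA), pkg_at(p4,portA), truck_at(t2,gate)}
  through step 1 (unload(p3,t3,portA)): drop {pkg_at(p3,portA)}, keep {pkg_at(p1,portA), pkg_at(p4,portA), truck_at(t2,gate)}, require {in(p3,t3), truck_at(t3,portA)}
    → {in(p3,t3), pkg_at(p1,portA), pkg_at(p4,portA), truck_at(t2,gate), truck_at(t3,portA)}

== RESULT ==
["in(p3,t3)", "pkg_at(p1,portA)", "pkg_at(p4,portA)", "truck_at(t2,gate)", "truck_at(t3,portA)"]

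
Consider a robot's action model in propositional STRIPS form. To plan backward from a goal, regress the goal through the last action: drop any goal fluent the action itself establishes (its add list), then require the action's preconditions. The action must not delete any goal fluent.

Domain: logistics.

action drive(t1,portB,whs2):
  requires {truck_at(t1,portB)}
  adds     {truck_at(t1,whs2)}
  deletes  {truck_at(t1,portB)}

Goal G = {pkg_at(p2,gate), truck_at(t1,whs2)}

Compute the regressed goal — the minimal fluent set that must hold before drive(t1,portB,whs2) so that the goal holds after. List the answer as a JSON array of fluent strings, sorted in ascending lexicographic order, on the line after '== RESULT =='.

Regress:
  G ∩ del = {}  (empty — regression defined)
  G \ add = {pkg_at(p2,gate), truck_at(t1,whs2)} \ {truck_at(t1,whs2)} = {pkg_at(p2,gate)}
  ∪ pre   = {pkg_at(p2,gate)} ∪ {truck_at(t1,portB)}
          = {pkg_at(p2,gate), truck_at(t1,portB)}

== RESULT ==
["pkg_at(p2,gate)", "truck_at(t1,portB)"]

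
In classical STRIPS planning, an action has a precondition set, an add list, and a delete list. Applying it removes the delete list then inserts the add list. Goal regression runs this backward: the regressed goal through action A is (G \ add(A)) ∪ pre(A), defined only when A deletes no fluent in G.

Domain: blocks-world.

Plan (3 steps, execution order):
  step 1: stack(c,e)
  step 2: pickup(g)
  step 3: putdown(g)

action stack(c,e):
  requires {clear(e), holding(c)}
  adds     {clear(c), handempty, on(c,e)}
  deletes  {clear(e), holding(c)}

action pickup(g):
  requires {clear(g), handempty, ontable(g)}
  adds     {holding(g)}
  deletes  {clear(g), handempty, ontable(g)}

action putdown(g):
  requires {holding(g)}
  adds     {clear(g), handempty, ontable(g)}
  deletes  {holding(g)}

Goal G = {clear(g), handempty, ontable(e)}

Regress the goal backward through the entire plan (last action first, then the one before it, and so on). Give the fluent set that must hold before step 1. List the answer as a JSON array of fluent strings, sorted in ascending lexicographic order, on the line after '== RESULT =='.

Work backward from the goal:
  through step 3 (putdown(g)): drop {clear(g), handempty}, keep {ontable(e)}, require {holding(g)}
    → {holding(g), ontable(e)}
  through step 2 (pickup(g)): drop {holding(g)}, keep {ontable(e)}, require {clear(g), handempty, ontable(g)}
    → {clear(g), handempty, ontable(e), ontable(g)}
  through step 1 (stack(c,e)): drop {handempty}, keep {clear(g), ontable(e), ontable(g)}, require {clear(e), holding(c)}
    → {clear(e), clear(g), holding(c), ontable(e), ontable(g)}

== RESULT ==
["clear(e)", "clear(g)", "holding(c)", "ontable(e)", "ontable(g)"]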